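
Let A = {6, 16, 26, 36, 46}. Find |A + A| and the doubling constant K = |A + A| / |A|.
K = |A + A| / |A| = 9/5

Enumerate A + A = {a + b : a, b ∈ A}. With |A| = 5, there are |A|^2 = 25 ordered sum pairs; collecting distinct values, A + A = {12, 22, 32, 42, 52, 62, 72, 82, 92}, so |A + A| = 9. Thus K = 9/5. Here |A + A| = 2|A| − 1 = 9, the minimum possible — so K = 9/5 is minimal, which holds iff A is an arithmetic progression.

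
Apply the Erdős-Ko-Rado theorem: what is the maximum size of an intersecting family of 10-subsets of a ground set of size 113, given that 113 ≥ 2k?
max |F| = C(112, 9) = 5494563394320

Erdős-Ko-Rado (1961): when n ≥ 2k, max |F| = C(n−1, k−1). The bound is attained by the star {A : i ∈ A} for any fixed i ∈ [n]. Here C(113−1, 10−1) = C(112, 9) = 5494563394320.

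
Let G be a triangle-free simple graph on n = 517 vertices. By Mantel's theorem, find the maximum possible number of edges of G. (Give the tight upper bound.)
ex(517, K_3) = ⌊517^2/4⌋ = 66822

Mantel (1907): a triangle-free graph on n vertices has at most ⌊n^2/4⌋ edges, with equality for the complete bipartite graph K_{⌊n/2⌋, ⌈n/2⌉}. For n = 517: ⌊517^2/4⌋ = ⌊267289/4⌋ = 66822. The extremal graph is K_{258, 259}, which has 258·259 = 66822 edges.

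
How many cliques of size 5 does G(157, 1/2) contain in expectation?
E[# K_5] = C(157, 5) · (1/2)^C(5, 2) = 745395651 / 2^10 ≈ 727925.440430

For each 5-subset S of vertices (there are C(157, 5) = 745395651 such S), let X_S = 1 if S induces a K_5 (all C(5, 2) = 10 edges present). Then P(X_S = 1) = (1/2)^10 = 1/1024. By linearity of expectation, E[# K_5] = C(157, 5) · (1/2)^10 = 745395651 / 1024 ≈ 727925.440430.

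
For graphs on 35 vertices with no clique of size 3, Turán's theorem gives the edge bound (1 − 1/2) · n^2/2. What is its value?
Turán density bound = (1/2) · 35^2/2 = 1225/4 ≈ 306.25

Turán's theorem: ex(n, K_{r+1}) is achieved by the complete r-partite Turán graph T(n, r) with parts as balanced as possible, and is at most (1 − 1/r) · n^2/2. For r = 2, n = 35: the density bound is (1/2) · 1225/2 = 1225/4 ≈ 306.25. The integer-valued extremum is e(T(35, 2)) = 306, which is strictly less than the density bound 1225/4 since 2 ∤ 35 (the parts of T(35, 2) cannot all be equal).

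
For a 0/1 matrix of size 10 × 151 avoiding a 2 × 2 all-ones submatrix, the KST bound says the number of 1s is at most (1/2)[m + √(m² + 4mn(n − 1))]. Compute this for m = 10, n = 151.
z(10, 151; 2, 2) ≤ (1/2)[10 + √(10² + 4·10·151·150)] = (1/2)[10 + √906100] = 480.9464

Kővári–Sós–Turán: let r_1, ..., r_10 be the row sums and z = Σ r_i the total number of 1s. Each pair of columns can share at most one row with both entries 1 (else a 2×2 all-ones block appears), so Σ_i C(r_i, 2) ≤ C(151, 2) = 11325. By convexity Σ_i C(r_i, 2) ≥ 10·C(z/10, 2) = z(z − 10)/(2·10), giving z² − 10z − 10·151·150 ≤ 0 and hence z ≤ (1/2)[10 + √(100 + 4·226500)] = (1/2)[10 + √906100] ≈ (1/2)(10 + 951.8929) = 480.9464.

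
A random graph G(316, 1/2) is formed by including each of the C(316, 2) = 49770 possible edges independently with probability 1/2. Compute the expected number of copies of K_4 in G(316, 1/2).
E[# K_4] = C(316, 4) · (1/2)^C(4, 2) = 407624595 / 2^6 = 6369134.296875

For each 4-subset S of vertices (there are C(316, 4) = 407624595 such S), let X_S = 1 if S induces a K_4 (all C(4, 2) = 6 edges present). Then P(X_S = 1) = (1/2)^6 = 1/64. By linearity of expectation, E[# K_4] = C(316, 4) · (1/2)^6 = 407624595 / 64 = 6369134.296875.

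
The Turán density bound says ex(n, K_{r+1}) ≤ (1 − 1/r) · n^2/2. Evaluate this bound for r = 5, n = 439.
Turán density bound = (4/5) · 439^2/2 = 385442/5 ≈ 77088.4

Turán's theorem: ex(n, K_{r+1}) is achieved by the complete r-partite Turán graph T(n, r) with parts as balanced as possible, and is at most (1 − 1/r) · n^2/2. For r = 5, n = 439: the density bound is (4/5) · 192721/2 = 385442/5 ≈ 77088.4. The integer-valued extremum is e(T(439, 5)) = 77088, which is strictly less than the density bound 385442/5 since 5 ∤ 439 (the parts of T(439, 5) cannot all be equal).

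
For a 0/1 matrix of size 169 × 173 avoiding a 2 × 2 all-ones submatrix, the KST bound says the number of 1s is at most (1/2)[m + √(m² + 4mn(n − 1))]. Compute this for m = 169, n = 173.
z(169, 173; 2, 2) ≤ (1/2)[169 + √(169² + 4·169·173·172)] = (1/2)[169 + √20143617] = 2328.5821

Kővári–Sós–Turán: let r_1, ..., r_169 be the row sums and z = Σ r_i the total number of 1s. Each pair of columns can share at most one row with both entries 1 (else a 2×2 all-ones block appears), so Σ_i C(r_i, 2) ≤ C(173, 2) = 14878. By convexity Σ_i C(r_i, 2) ≥ 169·C(z/169, 2) = z(z − 169)/(2·169), giving z² − 169z − 169·173·172 ≤ 0 and hence z ≤ (1/2)[169 + √(28561 + 4·5028764)] = (1/2)[169 + √20143617] ≈ (1/2)(169 + 4488.1641) = 2328.5821.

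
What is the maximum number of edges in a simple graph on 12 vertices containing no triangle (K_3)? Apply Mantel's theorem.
ex(12, K_3) = ⌊12^2/4⌋ = 36

Mantel (1907): a triangle-free graph on n vertices has at most ⌊n^2/4⌋ edges, with equality for the complete bipartite graph K_{⌊n/2⌋, ⌈n/2⌉}. For n = 12: ⌊12^2/4⌋ = ⌊144/4⌋ = 36. The extremal graph is K_{6, 6}, which has 6·6 = 36 edges.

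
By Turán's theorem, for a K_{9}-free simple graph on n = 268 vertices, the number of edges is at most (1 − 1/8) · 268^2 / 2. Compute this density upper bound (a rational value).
Turán density bound = (7/8) · 268^2/2 = 31423

Turán's theorem: ex(n, K_{r+1}) is achieved by the complete r-partite Turán graph T(n, r) with parts as balanced as possible, and is at most (1 − 1/r) · n^2/2. For r = 8, n = 268: the density bound is (7/8) · 71824/2 = 31423. The integer-valued extremum is e(T(268, 8)) = 31422, which is strictly less than the density bound 31423 since 8 ∤ 268 (the parts of T(268, 8) cannot all be equal).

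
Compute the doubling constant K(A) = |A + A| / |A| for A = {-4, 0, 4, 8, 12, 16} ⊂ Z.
K = |A + A| / |A| = 11/6

Enumerate A + A = {a + b : a, b ∈ A}. With |A| = 6, there are |A|^2 = 36 ordered sum pairs; collecting distinct values, A + A = {-8, -4, 0, 4, 8, 12, 16, 20, 24, 28, 32}, so |A + A| = 11. Thus K = 11/6. Here |A + A| = 2|A| − 1 = 11, the minimum possible — so K = 11/6 is minimal, which holds iff A is an arithmetic progression.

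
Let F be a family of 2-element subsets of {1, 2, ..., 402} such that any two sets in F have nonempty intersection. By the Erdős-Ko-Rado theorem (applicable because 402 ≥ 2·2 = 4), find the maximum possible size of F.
max |F| = C(401, 1) = 401

The Erdős-Ko-Rado theorem states: for n ≥ 2k, an intersecting family of k-subsets of an n-element set has size at most C(n − 1, k − 1), with equality for 'star' families {A ⊆ [n] : |A| = k, i ∈ A} (fix an element i). For n = 402, k = 2: C(401, 1) = 401.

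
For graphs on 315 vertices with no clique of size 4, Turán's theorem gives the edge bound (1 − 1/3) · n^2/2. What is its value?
Turán density bound = (2/3) · 315^2/2 = 33075

Turán's theorem: ex(n, K_{r+1}) is achieved by the complete r-partite Turán graph T(n, r) with parts as balanced as possible, and is at most (1 − 1/r) · n^2/2. For r = 3, n = 315: the density bound is (2/3) · 99225/2 = 33075. Since 3 ∣ 315, the Turán graph T(315, 3) has parts of equal size 105, and its edge count e(T(315, 3)) = 33075 attains the density bound exactly.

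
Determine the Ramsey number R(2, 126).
R(2, 126) = 126

R(2, k) = k for all k ≥ 2: in a 2-colouring of K_k, either some edge is red (a red K_2) or all edges are blue (a blue K_k). And K_{125} coloured all-blue has no blue K_126, so R(2, 126) > 125. Hence R(2, 126) = 126.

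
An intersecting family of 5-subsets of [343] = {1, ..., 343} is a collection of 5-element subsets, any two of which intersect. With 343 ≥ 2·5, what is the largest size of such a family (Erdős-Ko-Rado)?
max |F| = C(342, 4) = 560077155

The Erdős-Ko-Rado theorem states: for n ≥ 2k, an intersecting family of k-subsets of an n-element set has size at most C(n − 1, k − 1), with equality for 'star' families {A ⊆ [n] : |A| = k, i ∈ A} (fix an element i). For n = 343, k = 5: C(342, 4) = 560077155.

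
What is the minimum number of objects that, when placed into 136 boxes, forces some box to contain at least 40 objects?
n = (40 − 1)·136 + 1 = 5305

By the generalised pigeonhole principle, to guarantee some box contains ≥ r objects we need more than (r − 1) · k objects total. Threshold: n = (r − 1) · k + 1. With r = 40 and k = 136: n = 39 · 136 + 1 = 5304 + 1 = 5305. For n = 5304 = 39 · 136, we can put exactly 39 objects in every box, avoiding 40 in any single one — so 5305 is tight.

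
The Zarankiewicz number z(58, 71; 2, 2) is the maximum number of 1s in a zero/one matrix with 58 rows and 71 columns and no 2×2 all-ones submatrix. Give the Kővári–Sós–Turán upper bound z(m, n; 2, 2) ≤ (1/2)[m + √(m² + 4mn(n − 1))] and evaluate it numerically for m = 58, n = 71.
z(58, 71; 2, 2) ≤ (1/2)[58 + √(58² + 4·58·71·70)] = (1/2)[58 + √1156404] = 566.6811

Kővári–Sós–Turán: let r_1, ..., r_58 be the row sums and z = Σ r_i the total number of 1s. Each pair of columns can share at most one row with both entries 1 (else a 2×2 all-ones block appears), so Σ_i C(r_i, 2) ≤ C(71, 2) = 2485. By convexity Σ_i C(r_i, 2) ≥ 58·C(z/58, 2) = z(z − 58)/(2·58), giving z² − 58z − 58·71·70 ≤ 0 and hence z ≤ (1/2)[58 + √(3364 + 4·288260)] = (1/2)[58 + √1156404] ≈ (1/2)(58 + 1075.3623) = 566.6811.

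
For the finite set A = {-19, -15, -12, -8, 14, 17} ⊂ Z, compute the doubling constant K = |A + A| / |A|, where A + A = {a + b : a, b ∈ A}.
K = |A + A| / |A| = 19/6

Enumerate A + A = {a + b : a, b ∈ A}. With |A| = 6, there are |A|^2 = 36 ordered sum pairs; collecting distinct values, A + A = {-38, -34, -31, -30, -27, -24, -23, -20, -16, -5, -2, -1, 2, 5, 6, 9, 28, 31, 34}, so |A + A| = 19. Thus K = 19/6. For comparison, the minimum possible |A + A| over all 6-element sets is 2·6 − 1 = 11 (so min K = 11/6), attained only by arithmetic progressions.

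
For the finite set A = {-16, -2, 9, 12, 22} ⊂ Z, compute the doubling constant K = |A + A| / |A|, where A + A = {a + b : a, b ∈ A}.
K = |A + A| / |A| = 14/5

Enumerate A + A = {a + b : a, b ∈ A}. With |A| = 5, there are |A|^2 = 25 ordered sum pairs; collecting distinct values, A + A = {-32, -18, -7, -4, 6, 7, 10, 18, 20, 21, 24, 31, 34, 44}, so |A + A| = 14. Thus K = 14/5. For comparison, the minimum possible |A + A| over all 5-element sets is 2·5 − 1 = 9 (so min K = 9/5), attained only by arithmetic progressions.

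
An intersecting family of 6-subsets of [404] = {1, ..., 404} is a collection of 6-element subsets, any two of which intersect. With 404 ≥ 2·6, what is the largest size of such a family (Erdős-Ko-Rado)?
max |F| = C(403, 5) = 86402659980

The Erdős-Ko-Rado theorem states: for n ≥ 2k, an intersecting family of k-subsets of an n-element set has size at most C(n − 1, k − 1), with equality for 'star' families {A ⊆ [n] : |A| = k, i ∈ A} (fix an element i). For n = 404, k = 6: C(403, 5) = 86402659980.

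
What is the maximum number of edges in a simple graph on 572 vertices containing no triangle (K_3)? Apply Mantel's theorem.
ex(572, K_3) = ⌊572^2/4⌋ = 81796

Mantel (1907): a triangle-free graph on n vertices has at most ⌊n^2/4⌋ edges, with equality for the complete bipartite graph K_{⌊n/2⌋, ⌈n/2⌉}. For n = 572: ⌊572^2/4⌋ = ⌊327184/4⌋ = 81796. The extremal graph is K_{286, 286}, which has 286·286 = 81796 edges.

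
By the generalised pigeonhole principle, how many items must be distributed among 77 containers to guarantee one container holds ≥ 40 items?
n = (40 − 1)·77 + 1 = 3004

By the generalised pigeonhole principle, to guarantee some box contains ≥ r objects we need more than (r − 1) · k objects total. Threshold: n = (r − 1) · k + 1. With r = 40 and k = 77: n = 39 · 77 + 1 = 3003 + 1 = 3004. For n = 3003 = 39 · 77, we can put exactly 39 objects in every box, avoiding 40 in any single one — so 3004 is tight.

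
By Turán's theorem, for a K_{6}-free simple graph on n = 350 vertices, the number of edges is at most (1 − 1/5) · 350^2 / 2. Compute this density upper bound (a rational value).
Turán density bound = (4/5) · 350^2/2 = 49000

Turán's theorem: ex(n, K_{r+1}) is achieved by the complete r-partite Turán graph T(n, r) with parts as balanced as possible, and is at most (1 − 1/r) · n^2/2. For r = 5, n = 350: the density bound is (4/5) · 122500/2 = 49000. Since 5 ∣ 350, the Turán graph T(350, 5) has parts of equal size 70, and its edge count e(T(350, 5)) = 49000 attains the density bound exactly.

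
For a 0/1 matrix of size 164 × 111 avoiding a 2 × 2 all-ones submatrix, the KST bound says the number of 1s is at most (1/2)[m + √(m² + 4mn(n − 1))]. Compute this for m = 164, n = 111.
z(164, 111; 2, 2) ≤ (1/2)[164 + √(164² + 4·164·111·110)] = (1/2)[164 + √8036656] = 1499.4498

Kővári–Sós–Turán: let r_1, ..., r_164 be the row sums and z = Σ r_i the total number of 1s. Each pair of columns can share at most one row with both entries 1 (else a 2×2 all-ones block appears), so Σ_i C(r_i, 2) ≤ C(111, 2) = 6105. By convexity Σ_i C(r_i, 2) ≥ 164·C(z/164, 2) = z(z − 164)/(2·164), giving z² − 164z − 164·111·110 ≤ 0 and hence z ≤ (1/2)[164 + √(26896 + 4·2002440)] = (1/2)[164 + √8036656] ≈ (1/2)(164 + 2834.8996) = 1499.4498.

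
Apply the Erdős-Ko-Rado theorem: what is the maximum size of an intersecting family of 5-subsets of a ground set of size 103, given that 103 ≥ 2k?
max |F| = C(102, 4) = 4249575

Erdős-Ko-Rado (1961): when n ≥ 2k, max |F| = C(n−1, k−1). The bound is attained by the star {A : i ∈ A} for any fixed i ∈ [n]. Here C(103−1, 5−1) = C(102, 4) = 4249575.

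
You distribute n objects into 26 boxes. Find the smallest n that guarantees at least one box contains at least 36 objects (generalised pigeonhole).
n = (36 − 1)·26 + 1 = 911

By the generalised pigeonhole principle, to guarantee some box contains ≥ r objects we need more than (r − 1) · k objects total. Threshold: n = (r − 1) · k + 1. With r = 36 and k = 26: n = 35 · 26 + 1 = 910 + 1 = 911. For n = 910 = 35 · 26, we can put exactly 35 objects in every box, avoiding 36 in any single one — so 911 is tight.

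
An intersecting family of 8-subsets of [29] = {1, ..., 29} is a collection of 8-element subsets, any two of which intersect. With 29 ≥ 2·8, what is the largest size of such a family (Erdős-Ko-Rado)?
max |F| = C(28, 7) = 1184040

Erdős-Ko-Rado (1961): when n ≥ 2k, max |F| = C(n−1, k−1). The bound is attained by the star {A : i ∈ A} for any fixed i ∈ [n]. Here C(29−1, 8−1) = C(28, 7) = 1184040.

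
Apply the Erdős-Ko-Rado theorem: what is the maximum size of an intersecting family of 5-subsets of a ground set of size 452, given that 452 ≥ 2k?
max |F| = C(451, 4) = 1700991600

Erdős-Ko-Rado (1961): when n ≥ 2k, max |F| = C(n−1, k−1). The bound is attained by the star {A : i ∈ A} for any fixed i ∈ [n]. Here C(452−1, 5−1) = C(451, 4) = 1700991600.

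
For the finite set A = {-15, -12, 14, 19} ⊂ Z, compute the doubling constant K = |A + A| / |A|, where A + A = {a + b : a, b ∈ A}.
K = |A + A| / |A| = 10/4 = 5/2

Enumerate A + A = {a + b : a, b ∈ A}. With |A| = 4, there are |A|^2 = 16 ordered sum pairs; collecting distinct values, A + A = {-30, -27, -24, -1, 2, 4, 7, 28, 33, 38}, so |A + A| = 10. Thus K = 10/4 = 5/2. For comparison, the minimum possible |A + A| over all 4-element sets is 2·4 − 1 = 7 (so min K = 7/4), attained only by arithmetic progressions.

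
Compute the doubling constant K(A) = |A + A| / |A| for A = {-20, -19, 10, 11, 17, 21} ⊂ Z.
K = |A + A| / |A| = 20/6 = 10/3

Enumerate A + A = {a + b : a, b ∈ A}. With |A| = 6, there are |A|^2 = 36 ordered sum pairs; collecting distinct values, A + A = {-40, -39, -38, -10, -9, -8, -3, -2, 1, 2, 20, 21, 22, 27, 28, 31, 32, 34, 38, 42}, so |A + A| = 20. Thus K = 20/6 = 10/3. For comparison, the minimum possible |A + A| over all 6-element sets is 2·6 − 1 = 11 (so min K = 11/6), attained only by arithmetic progressions.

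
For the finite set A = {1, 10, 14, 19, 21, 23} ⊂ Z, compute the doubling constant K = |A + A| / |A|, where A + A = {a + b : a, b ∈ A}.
K = |A + A| / |A| = 17/6

Enumerate A + A = {a + b : a, b ∈ A}. With |A| = 6, there are |A|^2 = 36 ordered sum pairs; collecting distinct values, A + A = {2, 11, 15, 20, 22, 24, 28, 29, 31, 33, 35, 37, 38, 40, 42, 44, 46}, so |A + A| = 17. Thus K = 17/6. For comparison, the minimum possible |A + A| over all 6-element sets is 2·6 − 1 = 11 (so min K = 11/6), attained only by arithmetic progressions.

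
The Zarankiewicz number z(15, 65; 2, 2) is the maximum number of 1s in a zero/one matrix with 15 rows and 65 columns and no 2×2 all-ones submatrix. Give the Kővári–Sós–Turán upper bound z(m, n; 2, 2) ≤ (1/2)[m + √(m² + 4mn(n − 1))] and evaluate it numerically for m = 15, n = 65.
z(15, 65; 2, 2) ≤ (1/2)[15 + √(15² + 4·15·65·64)] = (1/2)[15 + √249825] = 257.4125

Kővári–Sós–Turán: let r_1, ..., r_15 be the row sums and z = Σ r_i the total number of 1s. Each pair of columns can share at most one row with both entries 1 (else a 2×2 all-ones block appears), so Σ_i C(r_i, 2) ≤ C(65, 2) = 2080. By convexity Σ_i C(r_i, 2) ≥ 15·C(z/15, 2) = z(z − 15)/(2·15), giving z² − 15z − 15·65·64 ≤ 0 and hence z ≤ (1/2)[15 + √(225 + 4·62400)] = (1/2)[15 + √249825] ≈ (1/2)(15 + 499.825) = 257.4125.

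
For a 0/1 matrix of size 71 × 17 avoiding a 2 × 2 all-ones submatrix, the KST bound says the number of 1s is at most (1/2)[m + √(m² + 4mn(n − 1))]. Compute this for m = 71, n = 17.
z(71, 17; 2, 2) ≤ (1/2)[71 + √(71² + 4·71·17·16)] = (1/2)[71 + √82289] = 178.9303

Kővári–Sós–Turán: let r_1, ..., r_71 be the row sums and z = Σ r_i the total number of 1s. Each pair of columns can share at most one row with both entries 1 (else a 2×2 all-ones block appears), so Σ_i C(r_i, 2) ≤ C(17, 2) = 136. By convexity Σ_i C(r_i, 2) ≥ 71·C(z/71, 2) = z(z − 71)/(2·71), giving z² − 71z − 71·17·16 ≤ 0 and hence z ≤ (1/2)[71 + √(5041 + 4·19312)] = (1/2)[71 + √82289] ≈ (1/2)(71 + 286.8606) = 178.9303.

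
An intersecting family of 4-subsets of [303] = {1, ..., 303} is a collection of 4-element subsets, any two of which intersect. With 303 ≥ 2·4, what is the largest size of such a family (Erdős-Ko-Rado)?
max |F| = C(302, 3) = 4545100

Erdős-Ko-Rado (1961): when n ≥ 2k, max |F| = C(n−1, k−1). The bound is attained by the star {A : i ∈ A} for any fixed i ∈ [n]. Here C(303−1, 4−1) = C(302, 3) = 4545100.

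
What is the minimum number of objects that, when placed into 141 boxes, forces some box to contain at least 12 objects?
n = (12 − 1)·141 + 1 = 1552

By the generalised pigeonhole principle, to guarantee some box contains ≥ r objects we need more than (r − 1) · k objects total. Threshold: n = (r − 1) · k + 1. With r = 12 and k = 141: n = 11 · 141 + 1 = 1551 + 1 = 1552. For n = 1551 = 11 · 141, we can put exactly 11 objects in every box, avoiding 12 in any single one — so 1552 is tight.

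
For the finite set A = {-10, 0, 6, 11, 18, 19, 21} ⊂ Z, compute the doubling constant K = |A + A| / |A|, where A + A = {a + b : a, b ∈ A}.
K = |A + A| / |A| = 27/7

Enumerate A + A = {a + b : a, b ∈ A}. With |A| = 7, there are |A|^2 = 49 ordered sum pairs; collecting distinct values, A + A = {-20, -10, -4, 0, 1, 6, 8, 9, 11, 12, 17, 18, 19, 21, 22, 24, 25, 27, 29, 30, 32, 36, 37, 38, 39, 40, 42}, so |A + A| = 27. Thus K = 27/7. For comparison, the minimum possible |A + A| over all 7-element sets is 2·7 − 1 = 13 (so min K = 13/7), attained only by arithmetic progressions.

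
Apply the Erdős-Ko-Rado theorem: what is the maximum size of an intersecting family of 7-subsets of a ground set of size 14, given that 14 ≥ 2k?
max |F| = C(13, 6) = 1716

The Erdős-Ko-Rado theorem states: for n ≥ 2k, an intersecting family of k-subsets of an n-element set has size at most C(n − 1, k − 1), with equality for 'star' families {A ⊆ [n] : |A| = k, i ∈ A} (fix an element i). For n = 14, k = 7: C(13, 6) = 1716.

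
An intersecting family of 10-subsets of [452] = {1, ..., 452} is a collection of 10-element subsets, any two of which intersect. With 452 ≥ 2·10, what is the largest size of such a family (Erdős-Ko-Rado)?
max |F| = C(451, 9) = 1963086637803625400

Erdős-Ko-Rado (1961): when n ≥ 2k, max |F| = C(n−1, k−1). The bound is attained by the star {A : i ∈ A} for any fixed i ∈ [n]. Here C(452−1, 10−1) = C(451, 9) = 1963086637803625400.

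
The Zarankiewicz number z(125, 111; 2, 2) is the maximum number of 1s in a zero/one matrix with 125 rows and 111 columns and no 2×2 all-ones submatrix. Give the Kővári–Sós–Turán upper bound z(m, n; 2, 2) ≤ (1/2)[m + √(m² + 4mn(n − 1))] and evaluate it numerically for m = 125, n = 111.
z(125, 111; 2, 2) ≤ (1/2)[125 + √(125² + 4·125·111·110)] = (1/2)[125 + √6120625] = 1299.4948

Kővári–Sós–Turán: let r_1, ..., r_125 be the row sums and z = Σ r_i the total number of 1s. Each pair of columns can share at most one row with both entries 1 (else a 2×2 all-ones block appears), so Σ_i C(r_i, 2) ≤ C(111, 2) = 6105. By convexity Σ_i C(r_i, 2) ≥ 125·C(z/125, 2) = z(z − 125)/(2·125), giving z² − 125z − 125·111·110 ≤ 0 and hence z ≤ (1/2)[125 + √(15625 + 4·1526250)] = (1/2)[125 + √6120625] ≈ (1/2)(125 + 2473.9897) = 1299.4948.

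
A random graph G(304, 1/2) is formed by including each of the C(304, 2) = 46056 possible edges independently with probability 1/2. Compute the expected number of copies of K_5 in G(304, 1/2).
E[# K_5] = C(304, 5) · (1/2)^C(5, 2) = 20932912560 / 2^10 = 1308307035/64 = 20442297.421875

For each 5-subset S of vertices (there are C(304, 5) = 20932912560 such S), let X_S = 1 if S induces a K_5 (all C(5, 2) = 10 edges present). Then P(X_S = 1) = (1/2)^10 = 1/1024. By linearity of expectation, E[# K_5] = C(304, 5) · (1/2)^10 = 20932912560 / 1024 = 1308307035/64 = 20442297.421875.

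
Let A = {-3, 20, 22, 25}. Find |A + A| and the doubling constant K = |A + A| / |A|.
K = |A + A| / |A| = 10/4 = 5/2

Enumerate A + A = {a + b : a, b ∈ A}. With |A| = 4, there are |A|^2 = 16 ordered sum pairs; collecting distinct values, A + A = {-6, 17, 19, 22, 40, 42, 44, 45, 47, 50}, so |A + A| = 10. Thus K = 10/4 = 5/2. For comparison, the minimum possible |A + A| over all 4-element sets is 2·4 − 1 = 7 (so min K = 7/4), attained only by arithmetic progressions.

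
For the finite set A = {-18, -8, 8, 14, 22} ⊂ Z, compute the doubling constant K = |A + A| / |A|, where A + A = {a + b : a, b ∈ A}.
K = |A + A| / |A| = 15/5 = 3

Enumerate A + A = {a + b : a, b ∈ A}. With |A| = 5, there are |A|^2 = 25 ordered sum pairs; collecting distinct values, A + A = {-36, -26, -16, -10, -4, 0, 4, 6, 14, 16, 22, 28, 30, 36, 44}, so |A + A| = 15. Thus K = 15/5 = 3. For comparison, the minimum possible |A + A| over all 5-element sets is 2·5 − 1 = 9 (so min K = 9/5), attained only by arithmetic progressions.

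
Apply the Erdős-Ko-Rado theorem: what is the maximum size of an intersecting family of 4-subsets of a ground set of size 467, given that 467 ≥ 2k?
max |F| = C(466, 3) = 16757360

The Erdős-Ko-Rado theorem states: for n ≥ 2k, an intersecting family of k-subsets of an n-element set has size at most C(n − 1, k − 1), with equality for 'star' families {A ⊆ [n] : |A| = k, i ∈ A} (fix an element i). For n = 467, k = 4: C(466, 3) = 16757360.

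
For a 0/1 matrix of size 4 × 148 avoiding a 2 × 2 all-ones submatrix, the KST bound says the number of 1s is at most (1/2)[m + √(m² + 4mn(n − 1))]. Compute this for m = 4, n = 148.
z(4, 148; 2, 2) ≤ (1/2)[4 + √(4² + 4·4·148·147)] = (1/2)[4 + √348112] = 297.0051

Kővári–Sós–Turán: let r_1, ..., r_4 be the row sums and z = Σ r_i the total number of 1s. Each pair of columns can share at most one row with both entries 1 (else a 2×2 all-ones block appears), so Σ_i C(r_i, 2) ≤ C(148, 2) = 10878. By convexity Σ_i C(r_i, 2) ≥ 4·C(z/4, 2) = z(z − 4)/(2·4), giving z² − 4z − 4·148·147 ≤ 0 and hence z ≤ (1/2)[4 + √(16 + 4·87024)] = (1/2)[4 + √348112] ≈ (1/2)(4 + 590.0102) = 297.0051.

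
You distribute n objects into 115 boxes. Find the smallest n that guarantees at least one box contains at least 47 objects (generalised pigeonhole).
n = (47 − 1)·115 + 1 = 5291

By the generalised pigeonhole principle, to guarantee some box contains ≥ r objects we need more than (r − 1) · k objects total. Threshold: n = (r − 1) · k + 1. With r = 47 and k = 115: n = 46 · 115 + 1 = 5290 + 1 = 5291. For n = 5290 = 46 · 115, we can put exactly 46 objects in every box, avoiding 47 in any single one — so 5291 is tight.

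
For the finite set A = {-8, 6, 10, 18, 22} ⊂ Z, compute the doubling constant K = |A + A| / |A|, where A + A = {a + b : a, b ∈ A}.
K = |A + A| / |A| = 14/5

Enumerate A + A = {a + b : a, b ∈ A}. With |A| = 5, there are |A|^2 = 25 ordered sum pairs; collecting distinct values, A + A = {-16, -2, 2, 10, 12, 14, 16, 20, 24, 28, 32, 36, 40, 44}, so |A + A| = 14. Thus K = 14/5. For comparison, the minimum possible |A + A| over all 5-element sets is 2·5 − 1 = 9 (so min K = 9/5), attained only by arithmetic progressions.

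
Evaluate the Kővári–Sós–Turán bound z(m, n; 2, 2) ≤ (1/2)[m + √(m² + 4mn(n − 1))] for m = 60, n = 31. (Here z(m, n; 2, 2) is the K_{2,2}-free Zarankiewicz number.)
z(60, 31; 2, 2) ≤ (1/2)[60 + √(60² + 4·60·31·30)] = (1/2)[60 + √226800] = 268.1176

Kővári–Sós–Turán: let r_1, ..., r_60 be the row sums and z = Σ r_i the total number of 1s. Each pair of columns can share at most one row with both entries 1 (else a 2×2 all-ones block appears), so Σ_i C(r_i, 2) ≤ C(31, 2) = 465. By convexity Σ_i C(r_i, 2) ≥ 60·C(z/60, 2) = z(z − 60)/(2·60), giving z² − 60z − 60·31·30 ≤ 0 and hence z ≤ (1/2)[60 + √(3600 + 4·55800)] = (1/2)[60 + √226800] ≈ (1/2)(60 + 476.2352) = 268.1176.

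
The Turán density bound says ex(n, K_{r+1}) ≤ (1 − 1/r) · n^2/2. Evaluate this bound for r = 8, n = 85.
Turán density bound = (7/8) · 85^2/2 = 50575/16 ≈ 3160.9375

Turán's theorem: ex(n, K_{r+1}) is achieved by the complete r-partite Turán graph T(n, r) with parts as balanced as possible, and is at most (1 − 1/r) · n^2/2. For r = 8, n = 85: the density bound is (7/8) · 7225/2 = 50575/16 ≈ 3160.9375. The integer-valued extremum is e(T(85, 8)) = 3160, which is strictly less than the density bound 50575/16 since 8 ∤ 85 (the parts of T(85, 8) cannot all be equal).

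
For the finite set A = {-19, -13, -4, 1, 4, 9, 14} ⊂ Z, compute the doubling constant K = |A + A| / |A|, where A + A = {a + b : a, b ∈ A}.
K = |A + A| / |A| = 25/7

Enumerate A + A = {a + b : a, b ∈ A}. With |A| = 7, there are |A|^2 = 49 ordered sum pairs; collecting distinct values, A + A = {-38, -32, -26, -23, -18, -17, -15, -12, -10, -9, -8, -5, -4, -3, 0, 1, 2, 5, 8, 10, 13, 15, 18, 23, 28}, so |A + A| = 25. Thus K = 25/7. For comparison, the minimum possible |A + A| over all 7-element sets is 2·7 − 1 = 13 (so min K = 13/7), attained only by arithmetic progressions.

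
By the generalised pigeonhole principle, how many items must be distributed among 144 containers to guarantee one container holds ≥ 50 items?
n = (50 − 1)·144 + 1 = 7057

By the generalised pigeonhole principle, to guarantee some box contains ≥ r objects we need more than (r − 1) · k objects total. Threshold: n = (r − 1) · k + 1. With r = 50 and k = 144: n = 49 · 144 + 1 = 7056 + 1 = 7057. For n = 7056 = 49 · 144, we can put exactly 49 objects in every box, avoiding 50 in any single one — so 7057 is tight.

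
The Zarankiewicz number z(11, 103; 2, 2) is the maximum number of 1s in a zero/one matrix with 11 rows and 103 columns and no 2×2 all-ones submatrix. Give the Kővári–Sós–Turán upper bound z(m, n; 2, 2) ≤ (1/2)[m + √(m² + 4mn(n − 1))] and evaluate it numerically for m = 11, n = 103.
z(11, 103; 2, 2) ≤ (1/2)[11 + √(11² + 4·11·103·102)] = (1/2)[11 + √462385] = 345.4945

Kővári–Sós–Turán: let r_1, ..., r_11 be the row sums and z = Σ r_i the total number of 1s. Each pair of columns can share at most one row with both entries 1 (else a 2×2 all-ones block appears), so Σ_i C(r_i, 2) ≤ C(103, 2) = 5253. By convexity Σ_i C(r_i, 2) ≥ 11·C(z/11, 2) = z(z − 11)/(2·11), giving z² − 11z − 11·103·102 ≤ 0 and hence z ≤ (1/2)[11 + √(121 + 4·115566)] = (1/2)[11 + √462385] ≈ (1/2)(11 + 679.989) = 345.4945.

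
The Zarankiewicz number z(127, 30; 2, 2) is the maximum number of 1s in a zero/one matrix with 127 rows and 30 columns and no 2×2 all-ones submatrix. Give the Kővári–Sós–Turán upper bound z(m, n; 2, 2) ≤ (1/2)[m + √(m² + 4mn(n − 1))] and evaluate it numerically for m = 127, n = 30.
z(127, 30; 2, 2) ≤ (1/2)[127 + √(127² + 4·127·30·29)] = (1/2)[127 + √458089] = 401.9114

Kővári–Sós–Turán: let r_1, ..., r_127 be the row sums and z = Σ r_i the total number of 1s. Each pair of columns can share at most one row with both entries 1 (else a 2×2 all-ones block appears), so Σ_i C(r_i, 2) ≤ C(30, 2) = 435. By convexity Σ_i C(r_i, 2) ≥ 127·C(z/127, 2) = z(z − 127)/(2·127), giving z² − 127z − 127·30·29 ≤ 0 and hence z ≤ (1/2)[127 + √(16129 + 4·110490)] = (1/2)[127 + √458089] ≈ (1/2)(127 + 676.8227) = 401.9114.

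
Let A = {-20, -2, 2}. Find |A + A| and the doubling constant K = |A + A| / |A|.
K = |A + A| / |A| = 6/3 = 2

Enumerate A + A = {a + b : a, b ∈ A}. With |A| = 3, there are |A|^2 = 9 ordered sum pairs; collecting distinct values, A + A = {-40, -22, -18, -4, 0, 4}, so |A + A| = 6. Thus K = 6/3 = 2. For comparison, the minimum possible |A + A| over all 3-element sets is 2·3 − 1 = 5 (so min K = 5/3), attained only by arithmetic progressions.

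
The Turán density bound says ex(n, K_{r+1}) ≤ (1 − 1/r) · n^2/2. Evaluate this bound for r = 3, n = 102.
Turán density bound = (2/3) · 102^2/2 = 3468

Turán's theorem: ex(n, K_{r+1}) is achieved by the complete r-partite Turán graph T(n, r) with parts as balanced as possible, and is at most (1 − 1/r) · n^2/2. For r = 3, n = 102: the density bound is (2/3) · 10404/2 = 3468. Since 3 ∣ 102, the Turán graph T(102, 3) has parts of equal size 34, and its edge count e(T(102, 3)) = 3468 attains the density bound exactly.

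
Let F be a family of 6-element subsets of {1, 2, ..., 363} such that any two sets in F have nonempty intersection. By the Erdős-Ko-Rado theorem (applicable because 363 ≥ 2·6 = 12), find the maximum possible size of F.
max |F| = C(362, 5) = 50386536012

Erdős-Ko-Rado (1961): when n ≥ 2k, max |F| = C(n−1, k−1). The bound is attained by the star {A : i ∈ A} for any fixed i ∈ [n]. Here C(363−1, 6−1) = C(362, 5) = 50386536012.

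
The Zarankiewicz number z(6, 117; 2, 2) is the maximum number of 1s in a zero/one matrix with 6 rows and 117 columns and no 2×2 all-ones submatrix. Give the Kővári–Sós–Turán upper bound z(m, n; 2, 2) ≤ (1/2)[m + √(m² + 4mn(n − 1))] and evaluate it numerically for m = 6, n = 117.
z(6, 117; 2, 2) ≤ (1/2)[6 + √(6² + 4·6·117·116)] = (1/2)[6 + √325764] = 288.3787

Kővári–Sós–Turán: let r_1, ..., r_6 be the row sums and z = Σ r_i the total number of 1s. Each pair of columns can share at most one row with both entries 1 (else a 2×2 all-ones block appears), so Σ_i C(r_i, 2) ≤ C(117, 2) = 6786. By convexity Σ_i C(r_i, 2) ≥ 6·C(z/6, 2) = z(z − 6)/(2·6), giving z² − 6z − 6·117·116 ≤ 0 and hence z ≤ (1/2)[6 + √(36 + 4·81432)] = (1/2)[6 + √325764] ≈ (1/2)(6 + 570.7574) = 288.3787.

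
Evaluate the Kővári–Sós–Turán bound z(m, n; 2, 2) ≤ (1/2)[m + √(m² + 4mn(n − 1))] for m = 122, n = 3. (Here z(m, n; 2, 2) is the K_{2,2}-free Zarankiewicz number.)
z(122, 3; 2, 2) ≤ (1/2)[122 + √(122² + 4·122·3·2)] = (1/2)[122 + √17812] = 127.7308

Kővári–Sós–Turán: let r_1, ..., r_122 be the row sums and z = Σ r_i the total number of 1s. Each pair of columns can share at most one row with both entries 1 (else a 2×2 all-ones block appears), so Σ_i C(r_i, 2) ≤ C(3, 2) = 3. By convexity Σ_i C(r_i, 2) ≥ 122·C(z/122, 2) = z(z − 122)/(2·122), giving z² − 122z − 122·3·2 ≤ 0 and hence z ≤ (1/2)[122 + √(14884 + 4·732)] = (1/2)[122 + √17812] ≈ (1/2)(122 + 133.4616) = 127.7308.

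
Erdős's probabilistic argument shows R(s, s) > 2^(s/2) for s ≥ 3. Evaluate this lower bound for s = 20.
2^(20/2) = 1024; so R(20, 20) > 1024

Colour each edge of K_n uniformly at random with red/blue. The expected number of monochromatic K_20 is C(n, 20) · 2 · 2^(−C(20,2)). If C(n, 20) · 2^(1 − C(20,2)) < 1, then with positive probability no monochromatic K_20 exists, so R(20, 20) > n. The standard estimate C(n, 20) ≤ n^20/20! shows this inequality holds whenever n ≤ 2^(20/2) (since 20! · 2^(C(20,2) − 1) > 2^(20^2/2) ≥ n^20). Hence R(20, 20) > 2^(20/2) = 1024.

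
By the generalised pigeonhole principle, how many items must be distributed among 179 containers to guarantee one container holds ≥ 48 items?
n = (48 − 1)·179 + 1 = 8414

By the generalised pigeonhole principle, to guarantee some box contains ≥ r objects we need more than (r − 1) · k objects total. Threshold: n = (r − 1) · k + 1. With r = 48 and k = 179: n = 47 · 179 + 1 = 8413 + 1 = 8414. For n = 8413 = 47 · 179, we can put exactly 47 objects in every box, avoiding 48 in any single one — so 8414 is tight.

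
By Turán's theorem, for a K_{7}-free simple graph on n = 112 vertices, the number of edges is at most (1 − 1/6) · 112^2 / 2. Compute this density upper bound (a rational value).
Turán density bound = (5/6) · 112^2/2 = 15680/3 ≈ 5226.6667

Turán's theorem: ex(n, K_{r+1}) is achieved by the complete r-partite Turán graph T(n, r) with parts as balanced as possible, and is at most (1 − 1/r) · n^2/2. For r = 6, n = 112: the density bound is (5/6) · 12544/2 = 15680/3 ≈ 5226.6667. The integer-valued extremum is e(T(112, 6)) = 5226, which is strictly less than the density bound 15680/3 since 6 ∤ 112 (the parts of T(112, 6) cannot all be equal).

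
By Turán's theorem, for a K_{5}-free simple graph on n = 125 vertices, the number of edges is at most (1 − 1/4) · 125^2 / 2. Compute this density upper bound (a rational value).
Turán density bound = (3/4) · 125^2/2 = 46875/8 ≈ 5859.375

Turán's theorem: ex(n, K_{r+1}) is achieved by the complete r-partite Turán graph T(n, r) with parts as balanced as possible, and is at most (1 − 1/r) · n^2/2. For r = 4, n = 125: the density bound is (3/4) · 15625/2 = 46875/8 ≈ 5859.375. The integer-valued extremum is e(T(125, 4)) = 5859, which is strictly less than the density bound 46875/8 since 4 ∤ 125 (the parts of T(125, 4) cannot all be equal).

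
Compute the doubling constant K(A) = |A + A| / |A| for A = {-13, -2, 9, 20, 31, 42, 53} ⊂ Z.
K = |A + A| / |A| = 13/7

Enumerate A + A = {a + b : a, b ∈ A}. With |A| = 7, there are |A|^2 = 49 ordered sum pairs; collecting distinct values, A + A = {-26, -15, -4, 7, 18, 29, 40, 51, 62, 73, 84, 95, 106}, so |A + A| = 13. Thus K = 13/7. Here |A + A| = 2|A| − 1 = 13, the minimum possible — so K = 13/7 is minimal, which holds iff A is an arithmetic progression.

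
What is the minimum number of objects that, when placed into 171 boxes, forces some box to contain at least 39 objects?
n = (39 − 1)·171 + 1 = 6499

By the generalised pigeonhole principle, to guarantee some box contains ≥ r objects we need more than (r − 1) · k objects total. Threshold: n = (r − 1) · k + 1. With r = 39 and k = 171: n = 38 · 171 + 1 = 6498 + 1 = 6499. For n = 6498 = 38 · 171, we can put exactly 38 objects in every box, avoiding 39 in any single one — so 6499 is tight.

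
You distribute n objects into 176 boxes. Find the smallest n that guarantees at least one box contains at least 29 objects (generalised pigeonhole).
n = (29 − 1)·176 + 1 = 4929

By the generalised pigeonhole principle, to guarantee some box contains ≥ r objects we need more than (r − 1) · k objects total. Threshold: n = (r − 1) · k + 1. With r = 29 and k = 176: n = 28 · 176 + 1 = 4928 + 1 = 4929. For n = 4928 = 28 · 176, we can put exactly 28 objects in every box, avoiding 29 in any single one — so 4929 is tight.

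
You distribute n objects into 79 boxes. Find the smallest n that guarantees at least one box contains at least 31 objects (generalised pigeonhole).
n = (31 − 1)·79 + 1 = 2371

By the generalised pigeonhole principle, to guarantee some box contains ≥ r objects we need more than (r − 1) · k objects total. Threshold: n = (r − 1) · k + 1. With r = 31 and k = 79: n = 30 · 79 + 1 = 2370 + 1 = 2371. For n = 2370 = 30 · 79, we can put exactly 30 objects in every box, avoiding 31 in any single one — so 2371 is tight.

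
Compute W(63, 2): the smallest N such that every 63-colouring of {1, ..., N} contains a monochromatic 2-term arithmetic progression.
W(63, 2) = 63 + 1 = 64

A 2-term AP is any pair of integers, so a monochromatic 2-AP exists iff some colour is used at least twice. With 63 colours, the colouring i ↦ i on {1, ..., 63} uses each colour once, avoiding any monochromatic pair, so W(63, 2) > 63. For {1, ..., 64}, pigeonhole forces two integers of the same colour, which form a monochromatic 2-AP. Hence W(63, 2) = 64.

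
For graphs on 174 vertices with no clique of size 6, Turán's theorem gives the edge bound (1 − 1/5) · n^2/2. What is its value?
Turán density bound = (4/5) · 174^2/2 = 60552/5 ≈ 12110.4

Turán's theorem: ex(n, K_{r+1}) is achieved by the complete r-partite Turán graph T(n, r) with parts as balanced as possible, and is at most (1 − 1/r) · n^2/2. For r = 5, n = 174: the density bound is (4/5) · 30276/2 = 60552/5 ≈ 12110.4. The integer-valued extremum is e(T(174, 5)) = 12110, which is strictly less than the density bound 60552/5 since 5 ∤ 174 (the parts of T(174, 5) cannot all be equal).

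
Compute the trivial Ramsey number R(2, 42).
R(2, 42) = 42

R(2, k) = k for all k ≥ 2: in a 2-colouring of K_k, either some edge is red (a red K_2) or all edges are blue (a blue K_k). And K_{41} coloured all-blue has no blue K_42, so R(2, 42) > 41. Hence R(2, 42) = 42.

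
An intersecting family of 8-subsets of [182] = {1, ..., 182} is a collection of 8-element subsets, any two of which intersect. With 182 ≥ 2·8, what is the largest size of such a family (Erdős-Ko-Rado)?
max |F| = C(181, 7) = 1122839183400

The Erdős-Ko-Rado theorem states: for n ≥ 2k, an intersecting family of k-subsets of an n-element set has size at most C(n − 1, k − 1), with equality for 'star' families {A ⊆ [n] : |A| = k, i ∈ A} (fix an element i). For n = 182, k = 8: C(181, 7) = 1122839183400.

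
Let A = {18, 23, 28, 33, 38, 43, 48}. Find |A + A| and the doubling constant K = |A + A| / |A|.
K = |A + A| / |A| = 13/7

Enumerate A + A = {a + b : a, b ∈ A}. With |A| = 7, there are |A|^2 = 49 ordered sum pairs; collecting distinct values, A + A = {36, 41, 46, 51, 56, 61, 66, 71, 76, 81, 86, 91, 96}, so |A + A| = 13. Thus K = 13/7. Here |A + A| = 2|A| − 1 = 13, the minimum possible — so K = 13/7 is minimal, which holds iff A is an arithmetic progression.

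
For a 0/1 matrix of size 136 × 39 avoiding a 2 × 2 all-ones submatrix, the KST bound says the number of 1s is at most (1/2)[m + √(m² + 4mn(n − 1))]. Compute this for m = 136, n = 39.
z(136, 39; 2, 2) ≤ (1/2)[136 + √(136² + 4·136·39·38)] = (1/2)[136 + √824704] = 522.0661

Kővári–Sós–Turán: let r_1, ..., r_136 be the row sums and z = Σ r_i the total number of 1s. Each pair of columns can share at most one row with both entries 1 (else a 2×2 all-ones block appears), so Σ_i C(r_i, 2) ≤ C(39, 2) = 741. By convexity Σ_i C(r_i, 2) ≥ 136·C(z/136, 2) = z(z − 136)/(2·136), giving z² − 136z − 136·39·38 ≤ 0 and hence z ≤ (1/2)[136 + √(18496 + 4·201552)] = (1/2)[136 + √824704] ≈ (1/2)(136 + 908.1321) = 522.0661.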